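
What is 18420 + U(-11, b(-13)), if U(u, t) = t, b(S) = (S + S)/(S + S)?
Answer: 18421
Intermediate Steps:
b(S) = 1 (b(S) = (2*S)/((2*S)) = (2*S)*(1/(2*S)) = 1)
18420 + U(-11, b(-13)) = 18420 + 1 = 18421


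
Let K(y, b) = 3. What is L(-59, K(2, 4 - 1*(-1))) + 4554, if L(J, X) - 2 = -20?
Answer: 4536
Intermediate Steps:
L(J, X) = -18 (L(J, X) = 2 - 20 = -18)
L(-59, K(2, 4 - 1*(-1))) + 4554 = -18 + 4554 = 4536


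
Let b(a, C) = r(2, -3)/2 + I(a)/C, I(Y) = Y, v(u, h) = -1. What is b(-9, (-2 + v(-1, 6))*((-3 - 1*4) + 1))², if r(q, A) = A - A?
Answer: ¼ ≈ 0.25000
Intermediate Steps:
r(q, A) = 0
b(a, C) = a/C (b(a, C) = 0/2 + a/C = 0*(½) + a/C = 0 + a/C = a/C)
b(-9, (-2 + v(-1, 6))*((-3 - 1*4) + 1))² = (-9*1/((-2 - 1)*((-3 - 1*4) + 1)))² = (-9*(-1/(3*((-3 - 4) + 1))))² = (-9*(-1/(3*(-7 + 1))))² = (-9/((-3*(-6))))² = (-9/18)² = (-9*1/18)² = (-½)² = ¼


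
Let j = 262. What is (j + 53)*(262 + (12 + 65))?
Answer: 106785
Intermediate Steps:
(j + 53)*(262 + (12 + 65)) = (262 + 53)*(262 + (12 + 65)) = 315*(262 + 77) = 315*339 = 106785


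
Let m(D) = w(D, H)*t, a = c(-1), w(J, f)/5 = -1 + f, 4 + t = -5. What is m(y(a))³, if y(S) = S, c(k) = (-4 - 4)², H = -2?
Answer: 2460375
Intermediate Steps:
t = -9 (t = -4 - 5 = -9)
w(J, f) = -5 + 5*f (w(J, f) = 5*(-1 + f) = -5 + 5*f)
c(k) = 64 (c(k) = (-8)² = 64)
a = 64
m(D) = 135 (m(D) = (-5 + 5*(-2))*(-9) = (-5 - 10)*(-9) = -15*(-9) = 135)
m(y(a))³ = 135³ = 2460375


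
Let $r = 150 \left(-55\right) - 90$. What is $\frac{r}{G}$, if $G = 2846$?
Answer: $- \frac{4170}{1423} \approx -2.9304$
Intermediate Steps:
$r = -8340$ ($r = -8250 - 90 = -8340$)
$\frac{r}{G} = - \frac{8340}{2846} = \left(-8340\right) \frac{1}{2846} = - \frac{4170}{1423}$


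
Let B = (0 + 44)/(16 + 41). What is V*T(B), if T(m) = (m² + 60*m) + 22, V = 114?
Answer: 447788/57 ≈ 7855.9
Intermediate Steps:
B = 44/57 ≈ 0.77193
T(m) = 22 + m² + 60*m
V*T(B) = 114*(22 + (44/57)² + 60*(44/57)) = 114*(22 + 1936/3249 + 880/19) = 114*(223894/3249) = 447788/57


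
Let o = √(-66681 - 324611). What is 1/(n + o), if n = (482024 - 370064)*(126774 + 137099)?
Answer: 7385805270/218200477945439189423 - I*√97823/436400955890878378846 ≈ 3.3849e-11 - 7.167e-19*I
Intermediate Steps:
o = 2*I*√97823 (o = √(-391292) = 2*I*√97823 ≈ 625.53*I)
n = 29543221080 (n = 111960*263873 = 29543221080)
1/(n + o) = 1/(29543221080 + 2*I*√97823)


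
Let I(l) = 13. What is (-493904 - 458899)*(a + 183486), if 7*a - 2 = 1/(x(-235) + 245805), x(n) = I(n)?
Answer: -300828131481141819/1720726 ≈ -1.7483e+11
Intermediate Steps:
x(n) = 13
a = 491637/1720726 (a = 2/7 + 1/(7*(13 + 245805)) = 2/7 + (1/7)/245818 = 2/7 + (1/7)*(1/245818) = 2/7 + 1/1720726 = 491637/1720726 ≈ 0.28572)
(-493904 - 458899)*(a + 183486) = (-493904 - 458899)*(491637/1720726 + 183486) = -952803*315729622473/1720726 = -300828131481141819/1720726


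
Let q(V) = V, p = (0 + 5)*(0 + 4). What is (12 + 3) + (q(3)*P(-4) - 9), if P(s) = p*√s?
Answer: 6 + 120*I ≈ 6.0 + 120.0*I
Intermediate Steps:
p = 20 (p = 5*4 = 20)
P(s) = 20*√s
(12 + 3) + (q(3)*P(-4) - 9) = (12 + 3) + (3*(20*√(-4)) - 9) = 15 + (3*(20*(2*I)) - 9) = 15 + (3*(40*I) - 9) = 15 + (120*I - 9) = 15 + (-9 + 120*I) = 6 + 120*I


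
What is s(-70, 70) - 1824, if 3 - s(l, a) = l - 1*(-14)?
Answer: -1765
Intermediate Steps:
s(l, a) = -11 - l (s(l, a) = 3 - (l - 1*(-14)) = 3 - (l + 14) = 3 - (14 + l) = 3 + (-14 - l) = -11 - l)
s(-70, 70) - 1824 = (-11 - 1*(-70)) - 1824 = (-11 + 70) - 1824 = 59 - 1824 = -1765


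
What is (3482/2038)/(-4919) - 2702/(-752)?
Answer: 6771180195/1884685336 ≈ 3.5927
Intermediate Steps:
(3482/2038)/(-4919) - 2702/(-752) = (3482*(1/2038))*(-1/4919) - 2702*(-1/752) = (1741/1019)*(-1/4919) + 1351/376 = -1741/5012461 + 1351/376 = 6771180195/1884685336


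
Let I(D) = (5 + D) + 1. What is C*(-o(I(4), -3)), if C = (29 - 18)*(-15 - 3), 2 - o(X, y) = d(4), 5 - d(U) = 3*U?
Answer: 1782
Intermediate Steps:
d(U) = 5 - 3*U
I(D) = 6 + D
o(X, y) = 9 (o(X, y) = 2 - (5 - 3*4) = 2 - (5 - 12) = 2 - 1*(-7) = 2 + 7 = 9)
C = -198 (C = 11*(-18) = -198)
C*(-o(I(4), -3)) = -(-198)*9 = -198*(-9) = 1782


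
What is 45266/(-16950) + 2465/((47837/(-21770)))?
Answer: -455877043571/405418575 ≈ -1124.5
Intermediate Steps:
45266/(-16950) + 2465/((47837/(-21770))) = 45266*(-1/16950) + 2465/((47837*(-1/21770))) = -22633/8475 + 2465/(-47837/21770) = -22633/8475 + 2465*(-21770/47837) = -22633/8475 - 53663050/47837 = -455877043571/405418575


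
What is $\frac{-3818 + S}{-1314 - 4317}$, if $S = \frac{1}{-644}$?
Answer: $\frac{2458793}{3626364} \approx 0.67803$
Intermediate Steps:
$S = - \frac{1}{644} \approx -0.0015528$
$\frac{-3818 + S}{-1314 - 4317} = \frac{-3818 - \frac{1}{644}}{-1314 - 4317} = - \frac{2458793}{644 \left(-5631\right)} = \left(- \frac{2458793}{644}\right) \left(- \frac{1}{5631}\right) = \frac{2458793}{3626364}$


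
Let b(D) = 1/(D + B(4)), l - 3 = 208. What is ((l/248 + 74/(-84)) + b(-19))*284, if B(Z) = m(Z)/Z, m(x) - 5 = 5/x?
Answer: -97057/3906 ≈ -24.848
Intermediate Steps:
l = 211 (l = 3 + 208 = 211)
m(x) = 5 + 5/x
B(Z) = (5 + 5/Z)/Z
b(D) = 1/(25/16 + D) (b(D) = 1/(D + 5*(1 + 4)/4²) = 1/(D + 5*(1/16)*5) = 1/(D + 25/16) = 1/(25/16 + D))
((l/248 + 74/(-84)) + b(-19))*284 = ((211/248 + 74/(-84)) + 16/(25 + 16*(-19)))*284 = ((211*(1/248) + 74*(-1/84)) + 16/(25 - 304))*284 = ((211/248 - 37/42) + 16/(-279))*284 = (-157/5208 + 16*(-1/279))*284 = (-157/5208 - 16/279)*284 = -1367/15624*284 = -97057/3906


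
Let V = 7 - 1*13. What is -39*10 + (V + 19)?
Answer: -377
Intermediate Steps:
V = -6 (V = 7 - 13 = -6)
-39*10 + (V + 19) = -39*10 + (-6 + 19) = -390 + 13 = -377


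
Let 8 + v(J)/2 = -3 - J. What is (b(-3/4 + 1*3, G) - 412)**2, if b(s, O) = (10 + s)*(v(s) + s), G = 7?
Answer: 128709025/256 ≈ 5.0277e+5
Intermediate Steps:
v(J) = -22 - 2*J (v(J) = -16 + 2*(-3 - J) = -16 + (-6 - 2*J) = -22 - 2*J)
b(s, O) = (-22 - s)*(10 + s) (b(s, O) = (10 + s)*((-22 - 2*s) + s) = (10 + s)*(-22 - s) = (-22 - s)*(10 + s))
(b(-3/4 + 1*3, G) - 412)**2 = ((-220 - (-3/4 + 1*3)**2 - 32*(-3/4 + 1*3)) - 412)**2 = ((-220 - (-3*1/4 + 3)**2 - 32*(-3*1/4 + 3)) - 412)**2 = ((-220 - (-3/4 + 3)**2 - 32*(-3/4 + 3)) - 412)**2 = ((-220 - (9/4)**2 - 32*9/4) - 412)**2 = ((-220 - 1*81/16 - 72) - 412)**2 = ((-220 - 81/16 - 72) - 412)**2 = (-4753/16 - 412)**2 = (-11345/16)**2 = 128709025/256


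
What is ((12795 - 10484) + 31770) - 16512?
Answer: 17569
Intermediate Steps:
((12795 - 10484) + 31770) - 16512 = (2311 + 31770) - 16512 = 34081 - 16512 = 17569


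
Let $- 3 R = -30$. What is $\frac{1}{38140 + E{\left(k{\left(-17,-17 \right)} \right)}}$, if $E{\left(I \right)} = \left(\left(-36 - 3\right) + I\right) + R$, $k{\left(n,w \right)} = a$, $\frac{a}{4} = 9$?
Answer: $\frac{1}{38147} \approx 2.6214 \cdot 10^{-5}$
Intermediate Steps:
$a = 36$ ($a = 4 \cdot 9 = 36$)
$R = 10$ ($R = \left(- \frac{1}{3}\right) \left(-30\right) = 10$)
$k{\left(n,w \right)} = 36$
$E{\left(I \right)} = -29 + I$ ($E{\left(I \right)} = \left(\left(-36 - 3\right) + I\right) + 10 = \left(-39 + I\right) + 10 = -29 + I$)
$\frac{1}{38140 + E{\left(k{\left(-17,-17 \right)} \right)}} = \frac{1}{38140 + \left(-29 + 36\right)} = \frac{1}{38140 + 7} = \frac{1}{38147}$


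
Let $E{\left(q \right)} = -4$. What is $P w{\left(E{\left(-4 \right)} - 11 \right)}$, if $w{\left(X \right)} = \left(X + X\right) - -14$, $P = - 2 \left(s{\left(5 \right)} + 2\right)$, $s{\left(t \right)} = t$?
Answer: $224$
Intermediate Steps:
$P = -14$ ($P = - 2 \left(5 + 2\right) = \left(-2\right) 7 = -14$)
$w{\left(X \right)} = 14 + 2 X$ ($w{\left(X \right)} = 2 X + 14 = 14 + 2 X$)
$P w{\left(E{\left(-4 \right)} - 11 \right)} = - 14 \left(14 + 2 \left(-4 - 11\right)\right) = - 14 \left(14 + 2 \left(-15\right)\right) = - 14 \left(14 - 30\right) = \left(-14\right) \left(-16\right) = 224$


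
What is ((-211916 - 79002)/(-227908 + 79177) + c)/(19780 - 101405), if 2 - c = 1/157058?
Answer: -8400876119/173337316919250 ≈ -4.8466e-5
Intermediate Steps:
c = 314115/157058 (c = 2 - 1/157058 = 314115/157058 ≈ 2.0000)
((-211916 - 79002)/(-227908 + 79177) + c)/(19780 - 101405) = ((-211916 - 79002)/(-227908 + 79177) + 314115/157058)/(19780 - 101405) = (-290918/(-148731) + 314115/157058)/(-81625) = (-290918*(-1/148731) + 314115/157058)*(-1/81625) = (290918/148731 + 314115/157058)*(-1/81625) = (8400876119/2123581218)*(-1/81625) = -8400876119/173337316919250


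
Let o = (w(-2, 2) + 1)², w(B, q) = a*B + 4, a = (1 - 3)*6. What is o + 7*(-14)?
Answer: 743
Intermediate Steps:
a = -12 (a = -2*6 = -12)
w(B, q) = 4 - 12*B (w(B, q) = -12*B + 4 = 4 - 12*B)
o = 841 (o = ((4 - 12*(-2)) + 1)² = ((4 + 24) + 1)² = (28 + 1)² = 29² = 841)
o + 7*(-14) = 841 + 7*(-14) = 841 - 98 = 743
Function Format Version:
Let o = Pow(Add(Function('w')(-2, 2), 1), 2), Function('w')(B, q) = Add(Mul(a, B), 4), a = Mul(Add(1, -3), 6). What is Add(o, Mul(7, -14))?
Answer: 743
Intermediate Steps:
a = -12 (a = Mul(-2, 6) = -12)
Function('w')(B, q) = Add(4, Mul(-12, B)) (Function('w')(B, q) = Add(Mul(-12, B), 4) = Add(4, Mul(-12, B)))
o = 841 (o = Pow(Add(Add(4, Mul(-12, -2)), 1), 2) = Pow(Add(Add(4, 24), 1), 2) = Pow(Add(28, 1), 2) = Pow(29, 2) = 841)
Add(o, Mul(7, -14)) = Add(841, Mul(7, -14)) = Add(841, -98) = 743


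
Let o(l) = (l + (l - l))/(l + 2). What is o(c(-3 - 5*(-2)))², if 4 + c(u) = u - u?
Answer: 4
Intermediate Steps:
c(u) = -4 (c(u) = -4 + (u - u) = -4 + 0 = -4)
o(l) = l/(2 + l) (o(l) = (l + 0)/(2 + l) = l/(2 + l))
o(c(-3 - 5*(-2)))² = (-4/(2 - 4))² = (-4/(-2))² = (-4*(-½))² = 2² = 4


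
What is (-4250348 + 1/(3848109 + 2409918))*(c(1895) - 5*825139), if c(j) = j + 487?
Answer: 109675147078483667635/6258027 ≈ 1.7526e+13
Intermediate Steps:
c(j) = 487 + j
(-4250348 + 1/(3848109 + 2409918))*(c(1895) - 5*825139) = (-4250348 + 1/(3848109 + 2409918))*((487 + 1895) - 5*825139) = (-4250348 + 1/6258027)*(2382 - 4125695) = (-4250348 + 1/6258027)*(-4123313) = -26598792543395/6258027*(-4123313) = 109675147078483667635/6258027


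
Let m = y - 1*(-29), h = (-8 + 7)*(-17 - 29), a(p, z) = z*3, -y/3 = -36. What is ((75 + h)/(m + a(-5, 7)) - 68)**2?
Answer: 112848129/24964 ≈ 4520.4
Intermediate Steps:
y = 108 (y = -3*(-36) = 108)
a(p, z) = 3*z
h = 46 (h = -1*(-46) = 46)
m = 137 (m = 108 - 1*(-29) = 108 + 29 = 137)
((75 + h)/(m + a(-5, 7)) - 68)**2 = ((75 + 46)/(137 + 3*7) - 68)**2 = (121/(137 + 21) - 68)**2 = (121/158 - 68)**2 = (-10623/158)**2 = 112848129/24964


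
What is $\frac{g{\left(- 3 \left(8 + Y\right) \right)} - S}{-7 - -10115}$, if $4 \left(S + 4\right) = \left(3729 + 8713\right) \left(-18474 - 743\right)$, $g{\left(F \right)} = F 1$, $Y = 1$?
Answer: $\frac{119548911}{20216} \approx 5913.6$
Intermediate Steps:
$g{\left(F \right)} = F$
$S = - \frac{119548965}{2}$ ($S = -4 + \frac{\left(3729 + 8713\right) \left(-18474 - 743\right)}{4} = -4 + \frac{12442 \left(-19217\right)}{4} = -4 + \frac{1}{4} \left(-239097914\right) = -4 - \frac{119548957}{2} = - \frac{119548965}{2} \approx -5.9774 \cdot 10^{7}$)
$\frac{g{\left(- 3 \left(8 + Y\right) \right)} - S}{-7 - -10115} = \frac{- 3 \left(8 + 1\right) - - \frac{119548965}{2}}{-7 - -10115} = \frac{\left(-3\right) 9 + \frac{119548965}{2}}{-7 + 10115} = \frac{-27 + \frac{119548965}{2}}{10108} = \frac{119548911}{2} \cdot \frac{1}{10108} = \frac{119548911}{20216}$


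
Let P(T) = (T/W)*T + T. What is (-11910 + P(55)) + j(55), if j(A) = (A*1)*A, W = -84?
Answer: -744745/84 ≈ -8866.0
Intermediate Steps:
P(T) = T - T**2/84 (P(T) = (T/(-84))*T + T = (T*(-1/84))*T + T = (-T/84)*T + T = -T**2/84 + T = T - T**2/84)
j(A) = A**2 (j(A) = A*A = A**2)
(-11910 + P(55)) + j(55) = (-11910 + (1/84)*55*(84 - 1*55)) + 55**2 = (-11910 + (1/84)*55*(84 - 55)) + 3025 = (-11910 + (1/84)*55*29) + 3025 = (-11910 + 1595/84) + 3025 = -998845/84 + 3025 = -744745/84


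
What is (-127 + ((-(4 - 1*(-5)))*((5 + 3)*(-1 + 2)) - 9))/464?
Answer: -13/29 ≈ -0.44828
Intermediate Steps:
(-127 + ((-(4 - 1*(-5)))*((5 + 3)*(-1 + 2)) - 9))/464 = (-127 + ((-(4 + 5))*(8*1) - 9))*(1/464) = (-127 + (-1*9*8 - 9))*(1/464) = (-127 + (-9*8 - 9))*(1/464) = (-127 + (-72 - 9))*(1/464) = (-127 - 81)*(1/464) = -208*1/464 = -13/29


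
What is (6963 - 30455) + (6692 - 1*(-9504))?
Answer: -7296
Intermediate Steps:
(6963 - 30455) + (6692 - 1*(-9504)) = -23492 + (6692 + 9504) = -23492 + 16196 = -7296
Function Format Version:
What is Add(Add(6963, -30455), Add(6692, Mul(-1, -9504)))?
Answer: -7296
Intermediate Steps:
Add(Add(6963, -30455), Add(6692, Mul(-1, -9504))) = Add(-23492, Add(6692, 9504)) = Add(-23492, 16196) = -7296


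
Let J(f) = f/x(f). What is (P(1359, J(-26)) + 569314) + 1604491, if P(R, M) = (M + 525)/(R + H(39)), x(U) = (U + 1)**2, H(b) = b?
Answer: 1899362446849/873750 ≈ 2.1738e+6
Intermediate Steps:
x(U) = (1 + U)**2
J(f) = f/(1 + f)**2 (J(f) = f/((1 + f)**2) = f/(1 + f)**2)
P(R, M) = (525 + M)/(39 + R) (P(R, M) = (M + 525)/(R + 39) = (525 + M)/(39 + R))
(P(1359, J(-26)) + 569314) + 1604491 = ((525 - 26/(1 - 26)**2)/(39 + 1359) + 569314) + 1604491 = ((525 - 26/(-25)**2)/1398 + 569314) + 1604491 = ((525 - 26*1/625)/1398 + 569314) + 1604491 = ((525 - 26/625)/1398 + 569314) + 1604491 = ((1/1398)*(328099/625) + 569314) + 1604491 = (328099/873750 + 569314) + 1604491 = 497438435599/873750 + 1604491 = 1899362446849/873750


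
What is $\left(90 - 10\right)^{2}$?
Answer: $6400$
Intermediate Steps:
$\left(90 - 10\right)^{2} = 80^{2} = 6400$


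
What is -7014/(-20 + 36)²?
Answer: -3507/128 ≈ -27.398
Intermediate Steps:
-7014/(-20 + 36)² = -7014/(16²) = -7014/256 = -7014*1/256 = -3507/128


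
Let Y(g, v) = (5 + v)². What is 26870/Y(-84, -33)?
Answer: 13435/392 ≈ 34.273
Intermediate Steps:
26870/Y(-84, -33) = 26870/((5 - 33)²) = 26870/((-28)²) = 26870/784 = 26870*(1/784) = 13435/392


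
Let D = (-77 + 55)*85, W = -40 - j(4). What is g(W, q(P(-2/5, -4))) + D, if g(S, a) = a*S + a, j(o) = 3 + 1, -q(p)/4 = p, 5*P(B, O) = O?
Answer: -10038/5 ≈ -2007.6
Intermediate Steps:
P(B, O) = O/5
q(p) = -4*p
j(o) = 4
W = -44 (W = -40 - 1*4 = -40 - 4 = -44)
g(S, a) = a + S*a (g(S, a) = S*a + a = a + S*a)
D = -1870 (D = -22*85 = -1870)
g(W, q(P(-2/5, -4))) + D = (-4*(-4)/5)*(1 - 44) - 1870 = -4*(-⅘)*(-43) - 1870 = (16/5)*(-43) - 1870 = -688/5 - 1870 = -10038/5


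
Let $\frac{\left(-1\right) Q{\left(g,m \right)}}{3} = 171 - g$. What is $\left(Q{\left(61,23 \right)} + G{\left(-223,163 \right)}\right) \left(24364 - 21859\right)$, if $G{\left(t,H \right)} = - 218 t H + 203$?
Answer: $19849507275$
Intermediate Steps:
$Q{\left(g,m \right)} = -513 + 3 g$ ($Q{\left(g,m \right)} = - 3 \left(171 - g\right) = -513 + 3 g$)
$G{\left(t,H \right)} = 203 - 218 H t$ ($G{\left(t,H \right)} = - 218 H t + 203 = 203 - 218 H t$)
$\left(Q{\left(61,23 \right)} + G{\left(-223,163 \right)}\right) \left(24364 - 21859\right) = \left(\left(-513 + 3 \cdot 61\right) - \left(-203 + 35534 \left(-223\right)\right)\right) \left(24364 - 21859\right) = \left(\left(-513 + 183\right) + \left(203 + 7924082\right)\right) 2505 = \left(-330 + 7924285\right) 2505 = 7923955 \cdot 2505 = 19849507275$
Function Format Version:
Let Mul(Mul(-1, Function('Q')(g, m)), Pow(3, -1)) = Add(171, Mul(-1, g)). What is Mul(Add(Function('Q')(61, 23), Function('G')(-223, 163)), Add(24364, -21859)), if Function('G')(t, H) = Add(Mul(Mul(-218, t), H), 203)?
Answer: 19849507275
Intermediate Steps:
Function('Q')(g, m) = Add(-513, Mul(3, g)) (Function('Q')(g, m) = Mul(-3, Add(171, Mul(-1, g))) = Add(-513, Mul(3, g)))
Function('G')(t, H) = Add(203, Mul(-218, H, t)) (Function('G')(t, H) = Add(Mul(-218, H, t), 203) = Add(203, Mul(-218, H, t)))
Mul(Add(Function('Q')(61, 23), Function('G')(-223, 163)), Add(24364, -21859)) = Mul(Add(Add(-513, Mul(3, 61)), Add(203, Mul(-218, 163, -223))), Add(24364, -21859)) = Mul(Add(Add(-513, 183), Add(203, 7924082)), 2505) = Mul(Add(-330, 7924285), 2505) = Mul(7923955, 2505) = 19849507275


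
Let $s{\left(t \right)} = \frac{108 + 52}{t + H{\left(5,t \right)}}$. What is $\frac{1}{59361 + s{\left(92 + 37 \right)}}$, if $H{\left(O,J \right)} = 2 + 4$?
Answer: $\frac{27}{1602779} \approx 1.6846 \cdot 10^{-5}$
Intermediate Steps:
$H{\left(O,J \right)} = 6$
$s{\left(t \right)} = \frac{160}{6 + t}$ ($s{\left(t \right)} = \frac{108 + 52}{t + 6} = \frac{160}{6 + t}$)
$\frac{1}{59361 + s{\left(92 + 37 \right)}} = \frac{1}{59361 + \frac{160}{6 + \left(92 + 37\right)}} = \frac{1}{59361 + \frac{160}{6 + 129}} = \frac{1}{59361 + \frac{160}{135}} = \frac{1}{59361 + 160 \cdot \frac{1}{135}} = \frac{1}{59361 + \frac{32}{27}} = \frac{1}{\frac{1602779}{27}} = \frac{27}{1602779}$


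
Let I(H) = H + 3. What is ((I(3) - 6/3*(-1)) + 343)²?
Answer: 123201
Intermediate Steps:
I(H) = 3 + H
((I(3) - 6/3*(-1)) + 343)² = (((3 + 3) - 6/3*(-1)) + 343)² = ((6 - 6*⅓*(-1)) + 343)² = ((6 - 2*(-1)) + 343)² = ((6 + 2) + 343)² = (8 + 343)² = 351² = 123201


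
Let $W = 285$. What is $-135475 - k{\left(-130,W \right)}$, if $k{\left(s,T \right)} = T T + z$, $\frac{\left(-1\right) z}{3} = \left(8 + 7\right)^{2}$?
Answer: $-216025$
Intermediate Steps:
$z = -675$ ($z = - 3 \left(8 + 7\right)^{2} = - 3 \cdot 15^{2} = \left(-3\right) 225 = -675$)
$k{\left(s,T \right)} = -675 + T^{2}$ ($k{\left(s,T \right)} = T T - 675 = T^{2} - 675 = -675 + T^{2}$)
$-135475 - k{\left(-130,W \right)} = -135475 - \left(-675 + 285^{2}\right) = -135475 - \left(-675 + 81225\right) = -135475 - 80550 = -216025$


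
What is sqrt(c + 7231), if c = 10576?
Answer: sqrt(17807) ≈ 133.44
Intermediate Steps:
sqrt(c + 7231) = sqrt(10576 + 7231) = sqrt(17807)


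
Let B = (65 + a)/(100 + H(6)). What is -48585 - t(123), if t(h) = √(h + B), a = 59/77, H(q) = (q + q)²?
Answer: -48585 - 3*√302172101/4697 ≈ -48596.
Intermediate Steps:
H(q) = 4*q² (H(q) = (2*q)² = 4*q²)
a = 59/77 (a = 59*(1/77) = 59/77 ≈ 0.76623)
B = 1266/4697 (B = (65 + 59/77)/(100 + 4*6²) = 5064/(77*(100 + 4*36)) = 5064/(77*(100 + 144)) = (5064/77)/244 = (5064/77)*(1/244) = 1266/4697 ≈ 0.26953)
t(h) = √(1266/4697 + h) (t(h) = √(h + 1266/4697) = √(1266/4697 + h))
-48585 - t(123) = -48585 - √(5946402 + 22061809*123)/4697 = -48585 - √(5946402 + 2713602507)/4697 = -48585 - √2719548909/4697 = -48585 - 3*√302172101/4697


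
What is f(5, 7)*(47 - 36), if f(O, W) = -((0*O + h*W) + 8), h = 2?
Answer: -242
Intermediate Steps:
f(O, W) = -8 - 2*W (f(O, W) = -((0*O + 2*W) + 8) = -((0 + 2*W) + 8) = -(2*W + 8) = -(8 + 2*W) = -8 - 2*W)
f(5, 7)*(47 - 36) = (-8 - 2*7)*(47 - 36) = (-8 - 14)*11 = -22*11 = -242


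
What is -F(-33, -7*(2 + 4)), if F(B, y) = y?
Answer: 42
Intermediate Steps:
-F(-33, -7*(2 + 4)) = -(-7)*(2 + 4) = -(-7)*6 = -1*(-42) = 42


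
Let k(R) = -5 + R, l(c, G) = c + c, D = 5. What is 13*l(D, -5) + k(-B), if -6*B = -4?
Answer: 373/3 ≈ 124.33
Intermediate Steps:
B = ⅔ (B = -⅙*(-4) = ⅔ ≈ 0.66667)
l(c, G) = 2*c
13*l(D, -5) + k(-B) = 13*(2*5) + (-5 - 1*⅔) = 13*10 + (-5 - ⅔) = 130 - 17/3 = 373/3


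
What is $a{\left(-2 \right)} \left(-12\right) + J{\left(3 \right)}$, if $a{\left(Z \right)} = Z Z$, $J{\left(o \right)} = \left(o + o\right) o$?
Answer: $-30$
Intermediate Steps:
$J{\left(o \right)} = 2 o^{2}$ ($J{\left(o \right)} = 2 o o = 2 o^{2}$)
$a{\left(Z \right)} = Z^{2}$
$a{\left(-2 \right)} \left(-12\right) + J{\left(3 \right)} = \left(-2\right)^{2} \left(-12\right) + 2 \cdot 3^{2} = 4 \left(-12\right) + 2 \cdot 9 = -48 + 18 = -30$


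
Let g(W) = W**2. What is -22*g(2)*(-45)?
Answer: 3960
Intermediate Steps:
-22*g(2)*(-45) = -22*2**2*(-45) = -22*4*(-45) = -88*(-45) = 3960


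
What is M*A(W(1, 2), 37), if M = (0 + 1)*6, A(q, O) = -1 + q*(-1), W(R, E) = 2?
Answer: -18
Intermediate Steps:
A(q, O) = -1 - q
M = 6 (M = 1*6 = 6)
M*A(W(1, 2), 37) = 6*(-1 - 1*2) = 6*(-1 - 2) = 6*(-3) = -18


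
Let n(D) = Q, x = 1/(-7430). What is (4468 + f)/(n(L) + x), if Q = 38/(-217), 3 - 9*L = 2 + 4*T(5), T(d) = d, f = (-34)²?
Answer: -9067631440/282557 ≈ -32091.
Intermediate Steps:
f = 1156
L = -19/9 (L = ⅓ - (2 + 4*5)/9 = ⅓ - (2 + 20)/9 = ⅓ - ⅑*22 = ⅓ - 22/9 = -19/9 ≈ -2.1111)
x = -1/7430 ≈ -0.00013459
Q = -38/217 (Q = 38*(-1/217) = -38/217 ≈ -0.17512)
n(D) = -38/217
(4468 + f)/(n(L) + x) = (4468 + 1156)/(-38/217 - 1/7430) = 5624/(-282557/1612310) = 5624*(-1612310/282557) = -9067631440/282557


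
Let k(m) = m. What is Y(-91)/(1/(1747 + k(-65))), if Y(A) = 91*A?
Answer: -13928642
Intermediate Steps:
Y(-91)/(1/(1747 + k(-65))) = (91*(-91))/(1/(1747 - 65)) = -8281/(1/1682) = -8281/1/1682 = -8281*1682 = -13928642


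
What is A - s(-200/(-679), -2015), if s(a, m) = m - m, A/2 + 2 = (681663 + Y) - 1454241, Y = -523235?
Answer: -2591630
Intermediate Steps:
A = -2591630 (A = -4 + 2*((681663 - 523235) - 1454241) = -4 + 2*(158428 - 1454241) = -4 + 2*(-1295813) = -4 - 2591626 = -2591630)
s(a, m) = 0
A - s(-200/(-679), -2015) = -2591630 - 1*0 = -2591630 + 0 = -2591630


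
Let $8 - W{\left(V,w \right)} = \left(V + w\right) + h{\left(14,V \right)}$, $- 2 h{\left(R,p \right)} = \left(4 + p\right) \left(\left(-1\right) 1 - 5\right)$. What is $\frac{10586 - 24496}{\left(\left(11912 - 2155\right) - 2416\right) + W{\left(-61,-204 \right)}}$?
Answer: $- \frac{2782}{1557} \approx -1.7868$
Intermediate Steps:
$h{\left(R,p \right)} = 12 + 3 p$ ($h{\left(R,p \right)} = - \frac{\left(4 + p\right) \left(\left(-1\right) 1 - 5\right)}{2} = - \frac{\left(4 + p\right) \left(-1 - 5\right)}{2} = - \frac{\left(4 + p\right) \left(-6\right)}{2} = - \frac{-24 - 6 p}{2} = 12 + 3 p$)
$W{\left(V,w \right)} = -4 - w - 4 V$ ($W{\left(V,w \right)} = 8 - \left(\left(V + w\right) + \left(12 + 3 V\right)\right) = 8 - \left(12 + w + 4 V\right) = -4 - w - 4 V$)
$\frac{10586 - 24496}{\left(\left(11912 - 2155\right) - 2416\right) + W{\left(-61,-204 \right)}} = \frac{10586 - 24496}{\left(\left(11912 - 2155\right) - 2416\right) - -444} = - \frac{13910}{\left(9757 - 2416\right) + \left(-4 + 204 + 244\right)} = - \frac{13910}{7341 + 444} = - \frac{13910}{7785} = \left(-13910\right) \frac{1}{7785} = - \frac{2782}{1557}$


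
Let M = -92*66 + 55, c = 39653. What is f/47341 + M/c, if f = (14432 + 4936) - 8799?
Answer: 134241760/1877212673 ≈ 0.071511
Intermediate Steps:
f = 10569 (f = 19368 - 8799 = 10569)
M = -6017 (M = -6072 + 55 = -6017)
f/47341 + M/c = 10569/47341 - 6017/39653 = 134241760/1877212673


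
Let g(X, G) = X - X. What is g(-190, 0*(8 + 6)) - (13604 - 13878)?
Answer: 274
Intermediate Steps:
g(X, G) = 0
g(-190, 0*(8 + 6)) - (13604 - 13878) = 0 - (13604 - 13878) = 0 - 1*(-274) = 0 + 274 = 274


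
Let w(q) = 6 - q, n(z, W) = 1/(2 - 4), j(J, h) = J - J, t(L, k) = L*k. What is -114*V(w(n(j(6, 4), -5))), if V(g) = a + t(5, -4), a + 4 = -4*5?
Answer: 5016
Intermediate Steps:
j(J, h) = 0
a = -24 (a = -4 - 4*5 = -4 - 20 = -24)
n(z, W) = -1/2 (n(z, W) = 1/(-2) = -1/2)
V(g) = -44 (V(g) = -24 + 5*(-4) = -24 - 20 = -44)
-114*V(w(n(j(6, 4), -5))) = -114*(-44) = 5016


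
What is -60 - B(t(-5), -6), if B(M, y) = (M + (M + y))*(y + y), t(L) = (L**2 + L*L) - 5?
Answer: 948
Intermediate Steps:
t(L) = -5 + 2*L**2 (t(L) = (L**2 + L**2) - 5 = 2*L**2 - 5 = -5 + 2*L**2)
B(M, y) = 2*y*(y + 2*M) (B(M, y) = (y + 2*M)*(2*y) = 2*y*(y + 2*M))
-60 - B(t(-5), -6) = -60 - 2*(-6)*(-6 + 2*(-5 + 2*(-5)**2)) = -60 - 2*(-6)*(-6 + 2*(-5 + 2*25)) = -60 - 2*(-6)*(-6 + 2*(-5 + 50)) = -60 - 2*(-6)*(-6 + 2*45) = -60 - 2*(-6)*(-6 + 90) = -60 - 2*(-6)*84 = -60 - 1*(-1008) = -60 + 1008 = 948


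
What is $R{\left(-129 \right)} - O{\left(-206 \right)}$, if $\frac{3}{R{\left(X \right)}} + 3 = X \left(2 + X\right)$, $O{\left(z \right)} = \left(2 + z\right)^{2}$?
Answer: $- \frac{227223359}{5460} \approx -41616.0$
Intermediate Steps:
$R{\left(X \right)} = \frac{3}{-3 + X \left(2 + X\right)}$
$R{\left(-129 \right)} - O{\left(-206 \right)} = \frac{3}{-3 + \left(-129\right)^{2} + 2 \left(-129\right)} - \left(2 - 206\right)^{2} = \frac{3}{-3 + 16641 - 258} - \left(-204\right)^{2} = \frac{3}{16380} - 41616 = 3 \cdot \frac{1}{16380} - 41616 = \frac{1}{5460} - 41616 = - \frac{227223359}{5460}$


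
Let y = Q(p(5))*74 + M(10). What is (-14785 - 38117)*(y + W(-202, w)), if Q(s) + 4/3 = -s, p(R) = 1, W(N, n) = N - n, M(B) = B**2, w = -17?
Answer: 13631082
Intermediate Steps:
Q(s) = -4/3 - s
y = -218/3 (y = (-4/3 - 1*1)*74 + 10**2 = (-4/3 - 1)*74 + 100 = -7/3*74 + 100 = -518/3 + 100 = -218/3 ≈ -72.667)
(-14785 - 38117)*(y + W(-202, w)) = (-14785 - 38117)*(-218/3 + (-202 - 1*(-17))) = -52902*(-218/3 + (-202 + 17)) = -52902*(-218/3 - 185) = -52902*(-773/3) = 13631082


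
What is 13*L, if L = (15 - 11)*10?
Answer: 520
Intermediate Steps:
L = 40 (L = 4*10 = 40)
13*L = 13*40 = 520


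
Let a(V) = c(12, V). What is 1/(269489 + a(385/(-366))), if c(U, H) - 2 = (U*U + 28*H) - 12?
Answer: 183/49335619 ≈ 3.7093e-6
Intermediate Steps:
c(U, H) = -10 + U**2 + 28*H (c(U, H) = 2 + ((U*U + 28*H) - 12) = 2 + ((U**2 + 28*H) - 12) = 2 + (-12 + U**2 + 28*H) = -10 + U**2 + 28*H)
a(V) = 134 + 28*V (a(V) = -10 + 12**2 + 28*V = -10 + 144 + 28*V = 134 + 28*V)
1/(269489 + a(385/(-366))) = 1/(269489 + (134 + 28*(385/(-366)))) = 1/(269489 + (134 + 28*(385*(-1/366)))) = 1/(269489 + (134 + 28*(-385/366))) = 1/(269489 + (134 - 5390/183)) = 1/(269489 + 19132/183) = 1/(49335619/183) = 183/49335619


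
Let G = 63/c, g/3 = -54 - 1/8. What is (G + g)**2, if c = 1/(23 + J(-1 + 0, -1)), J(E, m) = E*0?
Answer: 105945849/64 ≈ 1.6554e+6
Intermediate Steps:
J(E, m) = 0
c = 1/23 (c = 1/(23 + 0) = 1/23 ≈ 0.043478)
g = -1299/8 (g = 3*(-54 - 1/8) = 3*(-433/8) = -1299/8 ≈ -162.38)
G = 1449 (G = 63/(1/23) = 63*23 = 1449)
(G + g)**2 = (1449 - 1299/8)**2 = (10293/8)**2 = 105945849/64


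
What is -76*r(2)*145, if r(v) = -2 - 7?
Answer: 99180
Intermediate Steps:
r(v) = -9
-76*r(2)*145 = -76*(-9)*145 = 684*145 = 99180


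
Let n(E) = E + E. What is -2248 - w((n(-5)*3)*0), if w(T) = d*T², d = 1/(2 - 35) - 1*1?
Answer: -2248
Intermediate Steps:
d = -34/33 (d = 1/(-33) - 1 = -1/33 - 1 = -34/33 ≈ -1.0303)
n(E) = 2*E
w(T) = -34*T²/33
-2248 - w((n(-5)*3)*0) = -2248 - (-34)*(((2*(-5))*3)*0)²/33 = -2248 - (-34)*(-10*3*0)²/33 = -2248 - (-34)*(-30*0)²/33 = -2248 - (-34)*0²/33 = -2248 - (-34)*0/33 = -2248 - 1*0 = -2248 + 0 = -2248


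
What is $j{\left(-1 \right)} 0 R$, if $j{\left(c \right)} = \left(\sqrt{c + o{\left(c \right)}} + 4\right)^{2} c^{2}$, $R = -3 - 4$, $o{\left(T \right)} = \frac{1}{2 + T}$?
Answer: $0$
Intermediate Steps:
$R = -7$
$j{\left(c \right)} = c^{2} \left(4 + \sqrt{c + \frac{1}{2 + c}}\right)^{2}$ ($j{\left(c \right)} = \left(\sqrt{c + \frac{1}{2 + c}} + 4\right)^{2} c^{2} = \left(4 + \sqrt{c + \frac{1}{2 + c}}\right)^{2} c^{2} = c^{2} \left(4 + \sqrt{c + \frac{1}{2 + c}}\right)^{2}$)
$j{\left(-1 \right)} 0 R = \left(-1\right)^{2} \left(4 + \sqrt{\frac{1 - \left(2 - 1\right)}{2 - 1}}\right)^{2} \cdot 0 \left(-7\right) = 1 \left(4 + \sqrt{\frac{1 - 1}{1}}\right)^{2} \cdot 0 \left(-7\right) = 1 \left(4 + \sqrt{1 \left(1 - 1\right)}\right)^{2} \cdot 0 \left(-7\right) = 1 \left(4 + \sqrt{1 \cdot 0}\right)^{2} \cdot 0 \left(-7\right) = 1 \left(4 + \sqrt{0}\right)^{2} \cdot 0 \left(-7\right) = 1 \left(4 + 0\right)^{2} \cdot 0 \left(-7\right) = 1 \cdot 4^{2} \cdot 0 \left(-7\right) = 1 \cdot 16 \cdot 0 \left(-7\right) = 16 \cdot 0 \left(-7\right) = 0 \left(-7\right) = 0$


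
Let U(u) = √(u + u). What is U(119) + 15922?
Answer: 15922 + √238 ≈ 15937.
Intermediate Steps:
U(u) = √2*√u (U(u) = √(2*u) = √2*√u)
U(119) + 15922 = √2*√119 + 15922 = √238 + 15922 = 15922 + √238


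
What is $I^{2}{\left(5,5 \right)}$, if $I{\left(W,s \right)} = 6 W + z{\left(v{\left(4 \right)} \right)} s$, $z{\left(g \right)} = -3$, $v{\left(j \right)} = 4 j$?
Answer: $225$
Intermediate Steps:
$I{\left(W,s \right)} = - 3 s + 6 W$ ($I{\left(W,s \right)} = 6 W - 3 s = - 3 s + 6 W$)
$I^{2}{\left(5,5 \right)} = \left(\left(-3\right) 5 + 6 \cdot 5\right)^{2} = \left(-15 + 30\right)^{2} = 15^{2} = 225$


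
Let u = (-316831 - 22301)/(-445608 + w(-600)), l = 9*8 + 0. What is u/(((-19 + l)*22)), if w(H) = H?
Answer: 28261/43356544 ≈ 0.00065183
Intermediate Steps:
l = 72 (l = 72 + 0 = 72)
u = 28261/37184 (u = (-316831 - 22301)/(-445608 - 600) = -339132/(-446208) = -339132*(-1/446208) = 28261/37184 ≈ 0.76003)
u/(((-19 + l)*22)) = 28261/(37184*(((-19 + 72)*22))) = 28261/(37184*((53*22))) = (28261/37184)/1166 = (28261/37184)*(1/1166) = 28261/43356544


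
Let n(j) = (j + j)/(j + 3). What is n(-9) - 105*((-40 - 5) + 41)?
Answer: 423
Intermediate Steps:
n(j) = 2*j/(3 + j) (n(j) = (2*j)/(3 + j) = 2*j/(3 + j))
n(-9) - 105*((-40 - 5) + 41) = 2*(-9)/(3 - 9) - 105*((-40 - 5) + 41) = 2*(-9)/(-6) - 105*(-45 + 41) = 2*(-9)*(-⅙) - 105*(-4) = 3 + 420 = 423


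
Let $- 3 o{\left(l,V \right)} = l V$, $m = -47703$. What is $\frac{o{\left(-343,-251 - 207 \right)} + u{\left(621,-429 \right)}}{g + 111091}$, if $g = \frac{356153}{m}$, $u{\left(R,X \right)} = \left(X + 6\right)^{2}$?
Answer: $\frac{6037498393}{5299017820} \approx 1.1394$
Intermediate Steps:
$u{\left(R,X \right)} = \left(6 + X\right)^{2}$
$g = - \frac{356153}{47703}$ ($g = \frac{356153}{-47703} = 356153 \left(- \frac{1}{47703}\right) = - \frac{356153}{47703} \approx -7.466$)
$o{\left(l,V \right)} = - \frac{V l}{3}$ ($o{\left(l,V \right)} = - \frac{l V}{3} = - \frac{V l}{3}$)
$\frac{o{\left(-343,-251 - 207 \right)} + u{\left(621,-429 \right)}}{g + 111091} = \frac{\left(- \frac{1}{3}\right) \left(-251 - 207\right) \left(-343\right) + \left(6 - 429\right)^{2}}{- \frac{356153}{47703} + 111091} = \frac{\left(- \frac{1}{3}\right) \left(-458\right) \left(-343\right) + \left(-423\right)^{2}}{\frac{5299017820}{47703}} = \left(- \frac{157094}{3} + 178929\right) \frac{47703}{5299017820} = \frac{379693}{3} \cdot \frac{47703}{5299017820} = \frac{6037498393}{5299017820}$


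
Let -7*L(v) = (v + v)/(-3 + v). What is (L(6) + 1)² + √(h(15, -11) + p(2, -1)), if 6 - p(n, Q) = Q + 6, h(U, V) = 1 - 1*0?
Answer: 9/49 + √2 ≈ 1.5979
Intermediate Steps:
h(U, V) = 1 (h(U, V) = 1 + 0 = 1)
L(v) = -2*v/(7*(-3 + v)) (L(v) = -(v + v)/(7*(-3 + v)) = -2*v/(7*(-3 + v)))
p(n, Q) = -Q (p(n, Q) = 6 - (Q + 6) = 6 - (6 + Q) = 6 + (-6 - Q) = -Q)
(L(6) + 1)² + √(h(15, -11) + p(2, -1)) = (-2*6/(-21 + 7*6) + 1)² + √(1 - 1*(-1)) = (-2*6/(-21 + 42) + 1)² + √(1 + 1) = (-2*6/21 + 1)² + √2 = (-2*6*1/21 + 1)² + √2 = (-4/7 + 1)² + √2 = (3/7)² + √2 = 9/49 + √2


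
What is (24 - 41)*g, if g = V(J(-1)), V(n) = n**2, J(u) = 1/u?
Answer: -17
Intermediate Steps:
g = 1 (g = (1/(-1))**2 = (-1)**2 = 1)
(24 - 41)*g = (24 - 41)*1 = -17*1 = -17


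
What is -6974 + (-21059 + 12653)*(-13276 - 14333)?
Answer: 232074280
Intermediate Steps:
-6974 + (-21059 + 12653)*(-13276 - 14333) = -6974 - 8406*(-27609) = -6974 + 232081254 = 232074280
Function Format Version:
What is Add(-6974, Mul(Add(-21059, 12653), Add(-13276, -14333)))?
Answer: 232074280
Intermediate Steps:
Add(-6974, Mul(Add(-21059, 12653), Add(-13276, -14333))) = Add(-6974, Mul(-8406, -27609)) = Add(-6974, 232081254) = 232074280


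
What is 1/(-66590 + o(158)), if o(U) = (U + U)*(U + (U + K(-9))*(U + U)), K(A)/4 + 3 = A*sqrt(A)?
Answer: 7281157/164182653849650 + 2696112*I/82091326924825 ≈ 4.4348e-8 + 3.2843e-8*I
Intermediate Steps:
K(A) = -12 + 4*A**(3/2) (K(A) = -12 + 4*(A*sqrt(A)) = -12 + 4*A**(3/2))
o(U) = 2*U*(U + 2*U*(-12 + U - 108*I)) (o(U) = (U + U)*(U + (U + (-12 + 4*(-9)**(3/2)))*(U + U)) = (2*U)*(U + (U + (-12 + 4*(-27*I)))*(2*U)) = (2*U)*(U + (U + (-12 - 108*I))*(2*U)) = (2*U)*(U + (-12 + U - 108*I)*(2*U)) = (2*U)*(U + 2*U*(-12 + U - 108*I)) = 2*U*(U + 2*U*(-12 + U - 108*I)))
1/(-66590 + o(158)) = 1/(-66590 + 158**2*(-46 - 432*I + 4*158)) = 1/(-66590 + 24964*(-46 - 432*I + 632)) = 1/(-66590 + 24964*(586 - 432*I)) = 1/(-66590 + (14628904 - 10784448*I)) = 1/(14562314 - 10784448*I) = (14562314 + 10784448*I)/328365307699300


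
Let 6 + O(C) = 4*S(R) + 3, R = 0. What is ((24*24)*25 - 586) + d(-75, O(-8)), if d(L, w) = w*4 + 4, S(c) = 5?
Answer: 13886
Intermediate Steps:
O(C) = 17 (O(C) = -6 + (4*5 + 3) = -6 + (20 + 3) = -6 + 23 = 17)
d(L, w) = 4 + 4*w (d(L, w) = 4*w + 4 = 4 + 4*w)
((24*24)*25 - 586) + d(-75, O(-8)) = ((24*24)*25 - 586) + (4 + 4*17) = (576*25 - 586) + (4 + 68) = (14400 - 586) + 72 = 13814 + 72 = 13886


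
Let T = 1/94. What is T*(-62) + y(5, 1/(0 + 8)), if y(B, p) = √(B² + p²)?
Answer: -31/47 + √1601/8 ≈ 4.3420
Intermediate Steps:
T = 1/94 ≈ 0.010638
T*(-62) + y(5, 1/(0 + 8)) = (1/94)*(-62) + √(5² + (1/(0 + 8))²) = -31/47 + √(25 + (1/8)²) = -31/47 + √(25 + (⅛)²) = -31/47 + √(25 + 1/64) = -31/47 + √(1601/64) = -31/47 + √1601/8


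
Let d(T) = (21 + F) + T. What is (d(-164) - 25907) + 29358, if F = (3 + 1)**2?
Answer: 3324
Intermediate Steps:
F = 16 (F = 4**2 = 16)
d(T) = 37 + T (d(T) = (21 + 16) + T = 37 + T)
(d(-164) - 25907) + 29358 = ((37 - 164) - 25907) + 29358 = (-127 - 25907) + 29358 = -26034 + 29358 = 3324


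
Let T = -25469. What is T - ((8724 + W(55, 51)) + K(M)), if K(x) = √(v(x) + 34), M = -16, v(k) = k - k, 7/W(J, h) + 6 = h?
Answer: -1538692/45 - √34 ≈ -34199.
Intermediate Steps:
W(J, h) = 7/(-6 + h)
v(k) = 0
K(x) = √34 (K(x) = √(0 + 34) = √34)
T - ((8724 + W(55, 51)) + K(M)) = -25469 - ((8724 + 7/(-6 + 51)) + √34) = -25469 - ((8724 + 7/45) + √34) = -25469 - (392587/45 + √34) = -25469 + (-392587/45 - √34) = -1538692/45 - √34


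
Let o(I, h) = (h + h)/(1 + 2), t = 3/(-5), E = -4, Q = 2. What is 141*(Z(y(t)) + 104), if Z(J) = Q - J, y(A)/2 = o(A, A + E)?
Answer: 79054/5 ≈ 15811.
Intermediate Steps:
t = -3/5 (t = 3*(-1/5) = -3/5 ≈ -0.60000)
o(I, h) = 2*h/3 (o(I, h) = (2*h)/3 = (2*h)*(1/3) = 2*h/3)
y(A) = -16/3 + 4*A/3 (y(A) = 2*(2*(A - 4)/3) = 2*(2*(-4 + A)/3) = 2*(-8/3 + 2*A/3) = -16/3 + 4*A/3)
Z(J) = 2 - J
141*(Z(y(t)) + 104) = 141*((2 - (-16/3 + (4/3)*(-3/5))) + 104) = 141*((2 - (-16/3 - 4/5)) + 104) = 141*((2 - 1*(-92/15)) + 104) = 141*((2 + 92/15) + 104) = 141*(122/15 + 104) = 141*(1682/15) = 79054/5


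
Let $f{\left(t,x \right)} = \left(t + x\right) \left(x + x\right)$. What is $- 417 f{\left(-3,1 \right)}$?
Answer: $1668$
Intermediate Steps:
$f{\left(t,x \right)} = 2 x \left(t + x\right)$ ($f{\left(t,x \right)} = \left(t + x\right) 2 x = 2 x \left(t + x\right)$)
$- 417 f{\left(-3,1 \right)} = - 417 \cdot 2 \cdot 1 \left(-3 + 1\right) = - 417 \cdot 2 \cdot 1 \left(-2\right) = \left(-417\right) \left(-4\right) = 1668$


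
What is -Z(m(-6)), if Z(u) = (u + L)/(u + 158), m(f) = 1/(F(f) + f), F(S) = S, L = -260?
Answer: 3121/1895 ≈ 1.6470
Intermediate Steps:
m(f) = 1/(2*f) (m(f) = 1/(f + f) = 1/(2*f))
Z(u) = (-260 + u)/(158 + u) (Z(u) = (u - 260)/(u + 158) = (-260 + u)/(158 + u))
-Z(m(-6)) = -(-260 + (½)/(-6))/(158 + (½)/(-6)) = -(-260 + (½)*(-⅙))/(158 + (½)*(-⅙)) = -(-260 - 1/12)/(158 - 1/12) = -(-3121)/(1895/12*12) = -12*(-3121)/(1895*12) = -1*(-3121/1895) = 3121/1895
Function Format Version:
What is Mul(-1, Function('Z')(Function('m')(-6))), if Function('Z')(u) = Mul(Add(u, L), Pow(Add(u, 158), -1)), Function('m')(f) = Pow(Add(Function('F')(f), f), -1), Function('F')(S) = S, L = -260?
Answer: Rational(3121, 1895) ≈ 1.6470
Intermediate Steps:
Function('m')(f) = Mul(Rational(1, 2), Pow(f, -1)) (Function('m')(f) = Pow(Add(f, f), -1) = Pow(Mul(2, f), -1) = Mul(Rational(1, 2), Pow(f, -1)))
Function('Z')(u) = Mul(Pow(Add(158, u), -1), Add(-260, u)) (Function('Z')(u) = Mul(Add(u, -260), Pow(Add(u, 158), -1)) = Mul(Add(-260, u), Pow(Add(158, u), -1)) = Mul(Pow(Add(158, u), -1), Add(-260, u)))
Mul(-1, Function('Z')(Function('m')(-6))) = Mul(-1, Mul(Pow(Add(158, Mul(Rational(1, 2), Pow(-6, -1))), -1), Add(-260, Mul(Rational(1, 2), Pow(-6, -1))))) = Mul(-1, Mul(Pow(Add(158, Mul(Rational(1, 2), Rational(-1, 6))), -1), Add(-260, Mul(Rational(1, 2), Rational(-1, 6))))) = Mul(-1, Mul(Pow(Add(158, Rational(-1, 12)), -1), Add(-260, Rational(-1, 12)))) = Mul(-1, Mul(Pow(Rational(1895, 12), -1), Rational(-3121, 12))) = Mul(-1, Mul(Rational(12, 1895), Rational(-3121, 12))) = Mul(-1, Rational(-3121, 1895)) = Rational(3121, 1895)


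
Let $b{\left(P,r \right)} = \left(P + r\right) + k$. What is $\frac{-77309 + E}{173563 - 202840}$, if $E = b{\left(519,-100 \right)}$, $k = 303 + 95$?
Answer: $\frac{76492}{29277} \approx 2.6127$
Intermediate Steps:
$k = 398$
$b{\left(P,r \right)} = 398 + P + r$ ($b{\left(P,r \right)} = \left(P + r\right) + 398 = 398 + P + r$)
$E = 817$ ($E = 398 + 519 - 100 = 817$)
$\frac{-77309 + E}{173563 - 202840} = \frac{-77309 + 817}{173563 - 202840} = - \frac{76492}{-29277} = \left(-76492\right) \left(- \frac{1}{29277}\right) = \frac{76492}{29277}$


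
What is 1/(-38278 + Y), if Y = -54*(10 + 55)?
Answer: -1/41788 ≈ -2.3930e-5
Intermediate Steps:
Y = -3510 (Y = -54*65 = -3510)
1/(-38278 + Y) = 1/(-38278 - 3510) = 1/(-41788) = -1/41788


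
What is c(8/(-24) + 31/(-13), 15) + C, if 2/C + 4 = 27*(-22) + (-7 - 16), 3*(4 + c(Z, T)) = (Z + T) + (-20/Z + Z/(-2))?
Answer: 1282160/427869 ≈ 2.9966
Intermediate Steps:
c(Z, T) = -4 - 20/(3*Z) + T/3 + Z/6 (c(Z, T) = -4 + ((Z + T) + (-20/Z + Z/(-2)))/3 = -4 + ((T + Z) + (-20/Z + Z*(-½)))/3 = -4 + ((T + Z) + (-20/Z - Z/2))/3 = -4 + (T + Z/2 - 20/Z)/3 = -4 + (-20/(3*Z) + T/3 + Z/6) = -4 - 20/(3*Z) + T/3 + Z/6)
C = -2/621 (C = 2/(-4 + (27*(-22) + (-7 - 16))) = 2/(-4 + (-594 - 23)) = 2/(-4 - 617) = 2/(-621) = 2*(-1/621) = -2/621 ≈ -0.0032206)
c(8/(-24) + 31/(-13), 15) + C = (-40 + (8/(-24) + 31/(-13))*(-24 + (8/(-24) + 31/(-13)) + 2*15))/(6*(8/(-24) + 31/(-13))) - 2/621 = (-40 + (8*(-1/24) + 31*(-1/13))*(-24 + (8*(-1/24) + 31*(-1/13)) + 30))/(6*(8*(-1/24) + 31*(-1/13))) - 2/621 = (-40 + (-⅓ - 31/13)*(-24 + (-⅓ - 31/13) + 30))/(6*(-⅓ - 31/13)) - 2/621 = (-40 - 106*(-24 - 106/39 + 30)/39)/(6*(-106/39)) - 2/621 = (⅙)*(-39/106)*(-40 - 106/39*128/39) - 2/621 = (⅙)*(-39/106)*(-40 - 13568/1521) - 2/621 = (⅙)*(-39/106)*(-74408/1521) - 2/621 = 18602/6201 - 2/621 = 1282160/427869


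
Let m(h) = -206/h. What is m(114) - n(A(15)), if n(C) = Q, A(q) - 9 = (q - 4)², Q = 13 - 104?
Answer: 5084/57 ≈ 89.193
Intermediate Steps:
Q = -91
A(q) = 9 + (-4 + q)² (A(q) = 9 + (q - 4)² = 9 + (-4 + q)²)
n(C) = -91
m(114) - n(A(15)) = -206/114 - 1*(-91) = -206*1/114 + 91 = -103/57 + 91 = 5084/57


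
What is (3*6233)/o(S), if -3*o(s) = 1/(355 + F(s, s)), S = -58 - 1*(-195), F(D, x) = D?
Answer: -27599724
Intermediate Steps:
S = 137 (S = -58 + 195 = 137)
o(s) = -1/(3*(355 + s))
(3*6233)/o(S) = (3*6233)/((-1/(1065 + 3*137))) = 18699/((-1/(1065 + 411))) = 18699/((-1/1476)) = 18699/((-1*1/1476)) = 18699/(-1/1476) = 18699*(-1476) = -27599724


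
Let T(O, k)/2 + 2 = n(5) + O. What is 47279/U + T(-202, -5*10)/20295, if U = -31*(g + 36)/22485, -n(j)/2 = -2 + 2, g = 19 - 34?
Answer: -2397219079837/1468005 ≈ -1.6330e+6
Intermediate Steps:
g = -15
n(j) = 0 (n(j) = -2*(-2 + 2) = -2*0 = 0)
T(O, k) = -4 + 2*O (T(O, k) = -4 + 2*(0 + O) = -4 + 2*O)
U = -217/7495 (U = -31*(-15 + 36)/22485 = -31*21*(1/22485) = -651*1/22485 = -217/7495 ≈ -0.028953)
47279/U + T(-202, -5*10)/20295 = 47279/(-217/7495) + (-4 + 2*(-202))/20295 = 47279*(-7495/217) + (-4 - 404)*(1/20295) = -354356105/217 - 408*1/20295 = -354356105/217 - 136/6765 = -2397219079837/1468005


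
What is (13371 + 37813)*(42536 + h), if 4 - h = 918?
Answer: 2130380448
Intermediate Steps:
h = -914 (h = 4 - 1*918 = 4 - 918 = -914)
(13371 + 37813)*(42536 + h) = (13371 + 37813)*(42536 - 914) = 51184*41622 = 2130380448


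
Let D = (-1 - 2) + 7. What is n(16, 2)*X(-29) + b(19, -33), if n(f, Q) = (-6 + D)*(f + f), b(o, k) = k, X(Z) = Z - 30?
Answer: 3743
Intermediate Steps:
X(Z) = -30 + Z
D = 4 (D = -3 + 7 = 4)
n(f, Q) = -4*f (n(f, Q) = (-6 + 4)*(f + f) = -4*f)
n(16, 2)*X(-29) + b(19, -33) = (-4*16)*(-30 - 29) - 33 = -64*(-59) - 33 = 3776 - 33 = 3743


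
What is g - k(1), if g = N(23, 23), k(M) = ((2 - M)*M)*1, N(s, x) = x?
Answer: 22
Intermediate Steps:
k(M) = M*(2 - M) (k(M) = (M*(2 - M))*1 = M*(2 - M))
g = 23
g - k(1) = 23 - (2 - 1*1) = 23 - (2 - 1) = 23 - 1 = 22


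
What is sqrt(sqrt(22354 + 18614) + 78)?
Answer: sqrt(78 + 6*sqrt(1138)) ≈ 16.745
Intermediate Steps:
sqrt(sqrt(22354 + 18614) + 78) = sqrt(sqrt(40968) + 78) = sqrt(6*sqrt(1138) + 78) = sqrt(78 + 6*sqrt(1138))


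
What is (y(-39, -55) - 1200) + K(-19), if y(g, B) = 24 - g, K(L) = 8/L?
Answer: -21611/19 ≈ -1137.4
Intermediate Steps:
(y(-39, -55) - 1200) + K(-19) = ((24 - 1*(-39)) - 1200) + 8/(-19) = ((24 + 39) - 1200) + 8*(-1/19) = (63 - 1200) - 8/19 = -1137 - 8/19 = -21611/19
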